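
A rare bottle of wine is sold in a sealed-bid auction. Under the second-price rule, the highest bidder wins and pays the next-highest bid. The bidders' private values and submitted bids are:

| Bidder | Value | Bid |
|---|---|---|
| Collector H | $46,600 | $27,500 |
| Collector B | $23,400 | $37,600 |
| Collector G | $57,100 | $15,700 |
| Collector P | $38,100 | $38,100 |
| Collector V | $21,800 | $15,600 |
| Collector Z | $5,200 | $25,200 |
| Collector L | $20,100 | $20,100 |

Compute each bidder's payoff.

Ordered from highest: Collector P $38,100 > Collector B $37,600 > Collector H $27,500 > Collector Z $25,200 > Collector L $20,100 > Collector G $15,700 > Collector V $15,600.
Collector P has the top bid and wins; the price is the second-highest bid, $37,600.
Collector P's payoff = $38,100 − $37,600 = $500. All other bidders lose, so their payoff is 0.

Payoffs: Collector H $0, Collector B $0, Collector G $0, Collector P $500, Collector V $0, Collector Z $0, Collector L $0.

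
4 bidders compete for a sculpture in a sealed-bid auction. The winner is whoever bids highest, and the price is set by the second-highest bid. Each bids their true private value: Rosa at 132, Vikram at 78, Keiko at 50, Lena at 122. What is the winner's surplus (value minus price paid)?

Ranking the bids: Rosa 132; Lena 122; Vikram 78; Keiko 50.
Rosa wins with the top bid and pays the second-highest, 122.
Surplus = 132 − 122 = 10.

Winner's surplus: 10.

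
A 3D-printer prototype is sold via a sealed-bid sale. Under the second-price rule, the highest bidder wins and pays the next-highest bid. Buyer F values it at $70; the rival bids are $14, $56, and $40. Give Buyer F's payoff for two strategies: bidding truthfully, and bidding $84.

(a) $14  (b) $14

The highest competing bid is $56.
Bidding truthfully at $70: Buyer F has the top bid, wins, and pays the second-highest bid $56. Payoff = $70 − $56 = $14.
Bidding $84: Buyer F has the top bid, wins, and pays the second-highest bid $56. Payoff = $70 − $56 = $14.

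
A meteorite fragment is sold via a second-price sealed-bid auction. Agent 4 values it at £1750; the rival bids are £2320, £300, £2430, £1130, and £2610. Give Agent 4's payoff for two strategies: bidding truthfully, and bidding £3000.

(a) £0  (b) -£860

The highest competing bid is £2610.
Bidding truthfully at £1750: the top bid is £2610 (a rival), so Agent 4 loses. Payoff = £0.
Bidding £3000: Agent 4 has the top bid, wins, and pays the second-highest bid £2610. Payoff = £1750 − £2610 = -£860.
This is the dominant-strategy logic: truthful bidding weakly beats any alternative.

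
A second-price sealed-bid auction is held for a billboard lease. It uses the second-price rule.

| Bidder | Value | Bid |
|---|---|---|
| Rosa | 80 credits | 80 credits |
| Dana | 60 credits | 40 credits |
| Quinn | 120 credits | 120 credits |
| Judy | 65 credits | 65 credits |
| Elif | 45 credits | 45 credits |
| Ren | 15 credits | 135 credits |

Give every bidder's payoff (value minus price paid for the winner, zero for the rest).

Sorted high to low: Ren 135 credits, then Quinn 120 credits, then Rosa 80 credits, then Judy 65 credits, then Elif 45 credits, then Dana 40 credits.
Ren has the top bid and wins; the price is the second-highest bid, 120 credits.
Ren's payoff = 15 credits − 120 credits = -105 credits. All other bidders lose, so their payoff is 0.

Rosa 0 credits, Dana 0 credits, Quinn 0 credits, Judy 0 credits, Elif 0 credits, Ren -105 credits.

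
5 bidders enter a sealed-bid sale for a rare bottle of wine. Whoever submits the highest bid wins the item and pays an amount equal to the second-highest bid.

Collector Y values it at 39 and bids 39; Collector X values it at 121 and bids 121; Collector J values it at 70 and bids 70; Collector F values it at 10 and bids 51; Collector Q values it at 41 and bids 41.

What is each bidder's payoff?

Collector Y 0, Collector X 51, Collector J 0, Collector F 0, Collector Q 0.

Ranking the bids: Collector X 121; Collector J 70; Collector F 51; Collector Q 41; Collector Y 39.
Collector X has the top bid and wins; the price is the second-highest bid, 70.
Collector X's payoff = 121 − 70 = 51. All other bidders lose, so their payoff is 0.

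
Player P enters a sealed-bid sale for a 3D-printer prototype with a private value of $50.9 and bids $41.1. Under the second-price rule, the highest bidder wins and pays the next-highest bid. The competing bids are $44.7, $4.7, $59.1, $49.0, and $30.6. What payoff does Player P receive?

$0.0

Highest competing bid: $59.1.
Player P's bid $41.1 is not the highest, so Player P loses, pays nothing, and earns zero payoff.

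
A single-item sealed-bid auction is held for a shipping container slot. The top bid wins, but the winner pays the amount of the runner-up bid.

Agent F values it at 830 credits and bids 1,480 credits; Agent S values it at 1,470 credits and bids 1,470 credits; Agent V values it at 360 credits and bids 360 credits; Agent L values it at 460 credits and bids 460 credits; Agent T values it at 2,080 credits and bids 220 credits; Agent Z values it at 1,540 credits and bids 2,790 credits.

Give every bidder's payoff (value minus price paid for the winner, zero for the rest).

Bids in descending order: Agent Z 2,790 credits; Agent F 1,480 credits; Agent S 1,470 credits; Agent L 460 credits; Agent V 360 credits; Agent T 220 credits.
Agent Z has the top bid and wins; the price is the second-highest bid, 1,480 credits.
Agent Z's payoff = 1,540 credits − 1,480 credits = 60 credits. All other bidders lose, so their payoff is 0.

Agent F 0 credits, Agent S 0 credits, Agent V 0 credits, Agent L 0 credits, Agent T 0 credits, Agent Z 60 credits.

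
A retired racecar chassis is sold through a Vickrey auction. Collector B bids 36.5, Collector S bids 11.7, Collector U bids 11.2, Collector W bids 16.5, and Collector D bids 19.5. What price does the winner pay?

19.5

Bids in descending order: Collector B 36.5, then Collector D 19.5, then Collector W 16.5, then Collector S 11.7, then Collector U 11.2.
Collector B has the highest bid, so Collector B wins.
The second-highest bid is 19.5, so that is what Collector B pays.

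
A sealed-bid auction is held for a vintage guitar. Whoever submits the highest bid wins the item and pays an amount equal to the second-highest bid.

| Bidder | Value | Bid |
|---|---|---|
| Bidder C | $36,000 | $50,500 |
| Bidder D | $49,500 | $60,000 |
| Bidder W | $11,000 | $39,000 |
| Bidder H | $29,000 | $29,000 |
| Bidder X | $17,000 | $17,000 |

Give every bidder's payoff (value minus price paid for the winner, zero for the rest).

Bidder C $0, Bidder D -$1,000, Bidder W $0, Bidder H $0, Bidder X $0.

Sorted high to low: Bidder D $60,000, then Bidder C $50,500, then Bidder W $39,000, then Bidder H $29,000, then Bidder X $17,000.
Bidder D has the top bid and wins; the price is the second-highest bid, $50,500.
Bidder D's payoff = $49,500 − $50,500 = -$1,000. All other bidders lose, so their payoff is 0.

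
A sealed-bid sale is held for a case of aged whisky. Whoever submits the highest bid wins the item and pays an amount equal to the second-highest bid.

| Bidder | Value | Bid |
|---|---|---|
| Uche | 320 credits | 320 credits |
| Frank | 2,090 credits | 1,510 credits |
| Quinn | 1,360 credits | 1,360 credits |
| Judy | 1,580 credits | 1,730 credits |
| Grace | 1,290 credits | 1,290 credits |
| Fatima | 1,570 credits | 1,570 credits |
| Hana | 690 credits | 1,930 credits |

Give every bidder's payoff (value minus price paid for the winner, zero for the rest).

Payoffs: Uche 0 credits, Frank 0 credits, Quinn 0 credits, Judy 0 credits, Grace 0 credits, Fatima 0 credits, Hana -1,040 credits.

Bids in descending order: Hana 1,930 credits > Judy 1,730 credits > Fatima 1,570 credits > Frank 1,510 credits > Quinn 1,360 credits > Grace 1,290 credits > Uche 320 credits.
Hana has the top bid and wins; the price is the second-highest bid, 1,730 credits.
Hana's payoff = 690 credits − 1,730 credits = -1,040 credits. All other bidders lose, so their payoff is 0.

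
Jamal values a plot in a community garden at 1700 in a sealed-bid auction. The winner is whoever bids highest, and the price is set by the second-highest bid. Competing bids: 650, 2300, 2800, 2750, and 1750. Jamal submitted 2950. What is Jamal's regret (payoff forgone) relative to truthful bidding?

1100

The highest competing bid is 2800.
Bidding truthfully at 1700: the top bid is 2800 (a rival), so Jamal loses. Payoff = 0.
Bidding 2950: Jamal has the top bid, wins, and pays the second-highest bid 2800. Payoff = 1700 − 2800 = -1100.
Regret = truthful payoff − actual payoff = 0 − -1100 = 1100.
Deviating from a truthful bid can only lose payoff in a second-price auction — never gain.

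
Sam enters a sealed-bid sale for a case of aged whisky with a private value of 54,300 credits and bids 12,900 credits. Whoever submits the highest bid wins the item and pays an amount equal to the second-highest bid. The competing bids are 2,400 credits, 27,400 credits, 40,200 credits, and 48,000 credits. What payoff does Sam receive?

Sam's payoff: 0 credits.

Highest competing bid: 48,000 credits.
Sam's bid 12,900 credits is not the highest, so Sam loses, pays nothing, and earns zero payoff.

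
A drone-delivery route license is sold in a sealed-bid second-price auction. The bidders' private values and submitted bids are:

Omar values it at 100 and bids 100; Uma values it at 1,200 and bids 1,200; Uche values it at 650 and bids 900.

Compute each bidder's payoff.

Bids in descending order: Uma 1,200, then Uche 900, then Omar 100.
Uma has the top bid and wins; the price is the second-highest bid, 900.
Uma's payoff = 1,200 − 900 = 300. All other bidders lose, so their payoff is 0.

Payoffs: Omar 0, Uma 300, Uche 0.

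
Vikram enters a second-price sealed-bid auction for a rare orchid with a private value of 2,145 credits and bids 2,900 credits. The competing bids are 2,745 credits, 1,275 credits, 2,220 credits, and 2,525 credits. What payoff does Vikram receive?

Highest competing bid: 2,745 credits.
Vikram's bid 2,900 credits is the highest overall, so Vikram wins and pays the second-highest bid, 2,745 credits.
Payoff = value − price = 2,145 credits − 2,745 credits = -600 credits.
Overbidding won the item at a price above value — truthful bidding would have avoided this loss.

-600 credits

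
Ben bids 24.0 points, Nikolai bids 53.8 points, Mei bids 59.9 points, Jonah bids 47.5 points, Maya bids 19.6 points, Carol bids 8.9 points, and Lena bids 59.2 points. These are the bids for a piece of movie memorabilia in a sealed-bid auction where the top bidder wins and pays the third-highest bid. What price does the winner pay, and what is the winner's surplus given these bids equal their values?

The winner pays 53.8 points for a surplus of 6.1 points.

Sorted high to low: Mei 59.9 points > Lena 59.2 points > Nikolai 53.8 points > Jonah 47.5 points > Ben 24.0 points > Maya 19.6 points > Carol 8.9 points.
Mei is the highest bidder, so Mei wins.
Under the third-price rule, the price is the third-highest bid: 53.8 points.
Surplus = 59.9 points − 53.8 points = 6.1 points.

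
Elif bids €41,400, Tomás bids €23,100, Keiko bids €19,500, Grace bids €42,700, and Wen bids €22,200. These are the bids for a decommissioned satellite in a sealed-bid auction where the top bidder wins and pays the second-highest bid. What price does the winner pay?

Ordered from highest: Grace €42,700 > Elif €41,400 > Tomás €23,100 > Wen €22,200 > Keiko €19,500.
Grace is the highest bidder, so Grace wins.
Under the second-price rule, the price is the second-highest bid: €41,400.

€41,400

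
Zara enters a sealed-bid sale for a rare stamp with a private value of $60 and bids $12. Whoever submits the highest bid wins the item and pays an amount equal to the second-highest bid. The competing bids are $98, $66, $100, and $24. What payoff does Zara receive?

Highest competing bid: $100.
Zara's bid $12 is not the highest, so Zara loses, pays nothing, and earns zero payoff.

$0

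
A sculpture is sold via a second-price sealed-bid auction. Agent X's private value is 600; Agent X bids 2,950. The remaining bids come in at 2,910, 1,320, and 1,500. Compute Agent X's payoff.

Highest competing bid: 2,910.
Agent X's bid 2,950 is the highest overall, so Agent X wins and pays the second-highest bid, 2,910.
Payoff = value − price = 600 − 2,910 = -2,310.
Overbidding won the item at a price above value — truthful bidding would have avoided this loss.

Agent X's payoff: -2,310.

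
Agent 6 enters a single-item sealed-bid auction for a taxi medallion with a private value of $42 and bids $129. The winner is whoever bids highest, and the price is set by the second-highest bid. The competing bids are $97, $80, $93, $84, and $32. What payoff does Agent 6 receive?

Highest competing bid: $97.
Agent 6's bid $129 is the highest overall, so Agent 6 wins and pays the second-highest bid, $97.
Payoff = value − price = $42 − $97 = -$55.
Overbidding won the item at a price above value — truthful bidding would have avoided this loss.

-$55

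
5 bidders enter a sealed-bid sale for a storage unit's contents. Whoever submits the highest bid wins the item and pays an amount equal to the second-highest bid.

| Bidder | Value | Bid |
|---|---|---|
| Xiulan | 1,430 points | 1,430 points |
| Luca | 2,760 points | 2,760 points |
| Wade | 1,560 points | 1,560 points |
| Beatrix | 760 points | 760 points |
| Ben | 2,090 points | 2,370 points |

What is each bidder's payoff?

Xiulan 0 points, Luca 390 points, Wade 0 points, Beatrix 0 points, Ben 0 points.

Ordered from highest: Luca 2,760 points, then Ben 2,370 points, then Wade 1,560 points, then Xiulan 1,430 points, then Beatrix 760 points.
Luca has the top bid and wins; the price is the second-highest bid, 2,370 points.
Luca's payoff = 2,760 points − 2,370 points = 390 points. All other bidders lose, so their payoff is 0.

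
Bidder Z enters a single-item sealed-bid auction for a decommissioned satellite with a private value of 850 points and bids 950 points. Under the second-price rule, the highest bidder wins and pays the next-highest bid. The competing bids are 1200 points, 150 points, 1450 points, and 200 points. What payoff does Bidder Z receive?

0 points

Highest competing bid: 1450 points.
Bidder Z's bid 950 points is not the highest, so Bidder Z loses, pays nothing, and earns zero payoff.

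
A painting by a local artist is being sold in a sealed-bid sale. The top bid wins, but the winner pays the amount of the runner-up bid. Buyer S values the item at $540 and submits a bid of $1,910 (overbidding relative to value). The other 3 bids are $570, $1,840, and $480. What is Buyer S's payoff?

-$1,300

Highest competing bid: $1,840.
Buyer S's bid $1,910 is the highest overall, so Buyer S wins and pays the second-highest bid, $1,840.
Payoff = value − price = $540 − $1,840 = -$1,300.
Overbidding won the item at a price above value — truthful bidding would have avoided this loss.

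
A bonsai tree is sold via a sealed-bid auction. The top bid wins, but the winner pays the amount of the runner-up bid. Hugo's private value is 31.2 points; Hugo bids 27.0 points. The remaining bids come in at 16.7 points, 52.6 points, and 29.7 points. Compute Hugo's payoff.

Highest competing bid: 52.6 points.
Hugo's bid 27.0 points is not the highest, so Hugo loses, pays nothing, and earns zero payoff.

Hugo's payoff: 0.0 points.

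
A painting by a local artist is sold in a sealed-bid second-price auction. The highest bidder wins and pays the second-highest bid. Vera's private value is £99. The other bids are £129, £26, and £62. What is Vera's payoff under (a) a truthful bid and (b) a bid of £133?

Truthful: £0; alternative: -£30.

The highest competing bid is £129.
Bidding truthfully at £99: the top bid is £129 (a rival), so Vera loses. Payoff = £0.
Bidding £133: Vera has the top bid, wins, and pays the second-highest bid £129. Payoff = £99 − £129 = -£30.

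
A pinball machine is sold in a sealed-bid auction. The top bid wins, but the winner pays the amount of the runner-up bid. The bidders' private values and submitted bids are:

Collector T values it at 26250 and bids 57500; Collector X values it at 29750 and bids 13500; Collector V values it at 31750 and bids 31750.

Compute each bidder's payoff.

Payoffs: Collector T -5500, Collector X 0, Collector V 0.

Ranking the bids: Collector T 57500 > Collector V 31750 > Collector X 13500.
Collector T has the top bid and wins; the price is the second-highest bid, 31750.
Collector T's payoff = 26250 − 31750 = -5500. All other bidders lose, so their payoff is 0.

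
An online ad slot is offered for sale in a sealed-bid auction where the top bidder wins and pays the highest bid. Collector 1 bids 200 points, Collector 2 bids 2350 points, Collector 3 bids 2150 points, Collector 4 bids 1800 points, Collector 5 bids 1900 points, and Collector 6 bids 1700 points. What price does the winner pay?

The winner pays 2350 points.

Sorted high to low: Collector 2 2350 points; Collector 3 2150 points; Collector 5 1900 points; Collector 4 1800 points; Collector 6 1700 points; Collector 1 200 points.
Collector 2 is the highest bidder, so Collector 2 wins.
Under the first-price rule, the price is the highest bid: 2350 points.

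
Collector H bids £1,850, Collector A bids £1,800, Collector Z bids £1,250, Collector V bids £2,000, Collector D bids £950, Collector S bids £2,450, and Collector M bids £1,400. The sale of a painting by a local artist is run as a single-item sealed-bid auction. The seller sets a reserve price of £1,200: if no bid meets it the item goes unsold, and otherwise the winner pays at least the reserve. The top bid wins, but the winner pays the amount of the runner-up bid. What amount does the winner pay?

£2,000

Ranking the bids: Collector S £2,450; Collector V £2,000; Collector H £1,850; Collector A £1,800; Collector M £1,400; Collector Z £1,250; Collector D £950.
Collector S has the highest bid, so Collector S wins.
The second-highest bid is £2,000, which exceeds the reserve, so that sets the price.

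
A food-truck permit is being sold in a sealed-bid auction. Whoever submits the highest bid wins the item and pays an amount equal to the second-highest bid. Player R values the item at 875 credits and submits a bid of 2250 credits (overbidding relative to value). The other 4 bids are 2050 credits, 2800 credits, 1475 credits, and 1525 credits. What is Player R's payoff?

Highest competing bid: 2800 credits.
Player R's bid 2250 credits is not the highest, so Player R loses, pays nothing, and earns zero payoff.

0 credits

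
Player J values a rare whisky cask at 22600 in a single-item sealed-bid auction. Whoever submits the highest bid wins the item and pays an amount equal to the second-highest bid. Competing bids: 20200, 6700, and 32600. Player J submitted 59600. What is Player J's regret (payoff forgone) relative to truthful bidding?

The highest competing bid is 32600.
Bidding truthfully at 22600: the top bid is 32600 (a rival), so Player J loses. Payoff = 0.
Bidding 59600: Player J has the top bid, wins, and pays the second-highest bid 32600. Payoff = 22600 − 32600 = -10000.
Regret = truthful payoff − actual payoff = 0 − -10000 = 10000.

Regret: 10000.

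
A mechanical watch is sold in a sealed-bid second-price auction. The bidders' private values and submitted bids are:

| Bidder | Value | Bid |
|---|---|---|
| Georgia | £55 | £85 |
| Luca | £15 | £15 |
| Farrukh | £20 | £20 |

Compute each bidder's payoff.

Bids in descending order: Georgia £85, then Farrukh £20, then Luca £15.
Georgia has the top bid and wins; the price is the second-highest bid, £20.
Georgia's payoff = £55 − £20 = £35. All other bidders lose, so their payoff is 0.

Payoffs: Georgia £35, Luca £0, Farrukh £0.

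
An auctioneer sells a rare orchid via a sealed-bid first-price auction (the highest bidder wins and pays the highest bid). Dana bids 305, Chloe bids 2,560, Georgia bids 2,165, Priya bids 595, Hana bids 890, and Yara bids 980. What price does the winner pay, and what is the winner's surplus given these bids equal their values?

Price 2,560; surplus 0.

Ranking the bids: Chloe 2,560; Georgia 2,165; Yara 980; Hana 890; Priya 595; Dana 305.
Chloe is the highest bidder, so Chloe wins.
Under the first-price rule, the price is the highest bid: 2,560.
Surplus = 2,560 − 2,560 = 0.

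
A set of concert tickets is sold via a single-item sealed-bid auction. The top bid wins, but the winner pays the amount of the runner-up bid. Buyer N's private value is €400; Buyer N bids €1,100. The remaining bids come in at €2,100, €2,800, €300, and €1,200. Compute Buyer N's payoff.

€0

Highest competing bid: €2,800.
Buyer N's bid €1,100 is not the highest, so Buyer N loses, pays nothing, and earns zero payoff.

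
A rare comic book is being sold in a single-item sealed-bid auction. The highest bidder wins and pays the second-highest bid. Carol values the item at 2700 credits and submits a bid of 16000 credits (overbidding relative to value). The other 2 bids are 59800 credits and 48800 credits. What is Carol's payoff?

Highest competing bid: 59800 credits.
Carol's bid 16000 credits is not the highest, so Carol loses, pays nothing, and earns zero payoff.

Carol's payoff: 0 credits.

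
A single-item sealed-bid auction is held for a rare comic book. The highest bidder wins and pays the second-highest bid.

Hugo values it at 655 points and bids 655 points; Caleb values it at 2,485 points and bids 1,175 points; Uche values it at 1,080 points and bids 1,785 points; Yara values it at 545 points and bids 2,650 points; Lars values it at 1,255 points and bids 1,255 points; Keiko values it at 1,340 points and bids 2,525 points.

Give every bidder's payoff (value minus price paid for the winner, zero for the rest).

Ranking the bids: Yara 2,650 points > Keiko 2,525 points > Uche 1,785 points > Lars 1,255 points > Caleb 1,175 points > Hugo 655 points.
Yara has the top bid and wins; the price is the second-highest bid, 2,525 points.
Yara's payoff = 545 points − 2,525 points = -1,980 points. All other bidders lose, so their payoff is 0.

Hugo 0 points, Caleb 0 points, Uche 0 points, Yara -1,980 points, Lars 0 points, Keiko 0 points.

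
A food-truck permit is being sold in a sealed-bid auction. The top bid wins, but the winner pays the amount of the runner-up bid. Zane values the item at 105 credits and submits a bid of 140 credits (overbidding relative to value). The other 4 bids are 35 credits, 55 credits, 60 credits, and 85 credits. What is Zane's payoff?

Highest competing bid: 85 credits.
Zane's bid 140 credits is the highest overall, so Zane wins and pays the second-highest bid, 85 credits.
Payoff = value − price = 105 credits − 85 credits = 20 credits.

20 credits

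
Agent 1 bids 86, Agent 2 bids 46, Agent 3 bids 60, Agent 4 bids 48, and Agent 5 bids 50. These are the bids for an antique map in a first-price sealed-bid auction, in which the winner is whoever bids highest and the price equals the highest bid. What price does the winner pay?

Bids in descending order: Agent 1 86; Agent 3 60; Agent 5 50; Agent 4 48; Agent 2 46.
Agent 1 is the highest bidder, so Agent 1 wins.
Under the first-price rule, the price is the highest bid: 86.

Price paid: 86.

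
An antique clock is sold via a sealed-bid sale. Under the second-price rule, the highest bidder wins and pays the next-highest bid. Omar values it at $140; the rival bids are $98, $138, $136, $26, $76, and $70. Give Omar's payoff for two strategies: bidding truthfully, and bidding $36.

The highest competing bid is $138.
Bidding truthfully at $140: Omar has the top bid, wins, and pays the second-highest bid $138. Payoff = $140 − $138 = $2.
Bidding $36: the top bid is $138 (a rival), so Omar loses. Payoff = $0.
Deviating from a truthful bid can only lose payoff in a second-price auction — never gain.

Truthful: $2; alternative: $0.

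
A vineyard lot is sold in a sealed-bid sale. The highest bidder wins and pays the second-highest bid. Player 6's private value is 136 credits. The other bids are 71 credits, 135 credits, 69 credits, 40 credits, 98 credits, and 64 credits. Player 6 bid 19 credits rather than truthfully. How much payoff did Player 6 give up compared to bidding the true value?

Regret: 1 credits.

The highest competing bid is 135 credits.
Bidding truthfully at 136 credits: Player 6 has the top bid, wins, and pays the second-highest bid 135 credits. Payoff = 136 credits − 135 credits = 1 credits.
Bidding 19 credits: the top bid is 135 credits (a rival), so Player 6 loses. Payoff = 0 credits.
Regret = truthful payoff − actual payoff = 1 credits − 0 credits = 1 credits.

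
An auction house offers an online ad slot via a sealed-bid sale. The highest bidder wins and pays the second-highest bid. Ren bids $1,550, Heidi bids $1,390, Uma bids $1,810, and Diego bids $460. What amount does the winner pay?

Ranking the bids: Uma $1,810, then Ren $1,550, then Heidi $1,390, then Diego $460.
Uma has the highest bid, so Uma wins.
The second-highest bid is $1,550, so that is what Uma pays.

$1,550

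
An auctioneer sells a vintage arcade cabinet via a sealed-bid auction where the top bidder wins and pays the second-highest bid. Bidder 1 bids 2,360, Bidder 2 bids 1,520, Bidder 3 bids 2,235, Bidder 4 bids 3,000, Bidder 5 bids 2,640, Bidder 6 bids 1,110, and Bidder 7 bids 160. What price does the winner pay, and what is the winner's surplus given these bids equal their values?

The winner pays 2,640 for a surplus of 360.

Sorted high to low: Bidder 4 3,000 > Bidder 5 2,640 > Bidder 1 2,360 > Bidder 3 2,235 > Bidder 2 1,520 > Bidder 6 1,110 > Bidder 7 160.
Bidder 4 is the highest bidder, so Bidder 4 wins.
Under the second-price rule, the price is the second-highest bid: 2,640.
Surplus = 3,000 − 2,640 = 360.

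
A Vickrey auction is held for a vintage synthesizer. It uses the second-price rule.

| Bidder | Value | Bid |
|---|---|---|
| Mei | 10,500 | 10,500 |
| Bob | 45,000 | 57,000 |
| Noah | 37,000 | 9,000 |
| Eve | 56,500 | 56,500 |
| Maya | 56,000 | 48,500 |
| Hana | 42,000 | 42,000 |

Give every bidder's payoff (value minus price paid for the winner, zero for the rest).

Mei 0, Bob -11,500, Noah 0, Eve 0, Maya 0, Hana 0.

Ranking the bids: Bob 57,000; Eve 56,500; Maya 48,500; Hana 42,000; Mei 10,500; Noah 9,000.
Bob has the top bid and wins; the price is the second-highest bid, 56,500.
Bob's payoff = 45,000 − 56,500 = -11,500. All other bidders lose, so their payoff is 0.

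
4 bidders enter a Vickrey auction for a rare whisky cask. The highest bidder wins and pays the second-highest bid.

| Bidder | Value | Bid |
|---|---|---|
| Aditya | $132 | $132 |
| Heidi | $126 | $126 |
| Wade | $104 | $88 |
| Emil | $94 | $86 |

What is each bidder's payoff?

Ranking the bids: Aditya $132; Heidi $126; Wade $88; Emil $86.
Aditya has the top bid and wins; the price is the second-highest bid, $126.
Aditya's payoff = $132 − $126 = $6. All other bidders lose, so their payoff is 0.

Payoffs: Aditya $6, Heidi $0, Wade $0, Emil $0.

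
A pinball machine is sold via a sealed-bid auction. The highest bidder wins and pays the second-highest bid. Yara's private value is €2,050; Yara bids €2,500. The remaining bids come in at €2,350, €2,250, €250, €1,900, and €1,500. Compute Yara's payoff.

Highest competing bid: €2,350.
Yara's bid €2,500 is the highest overall, so Yara wins and pays the second-highest bid, €2,350.
Payoff = value − price = €2,050 − €2,350 = -€300.

Payoff = -€300.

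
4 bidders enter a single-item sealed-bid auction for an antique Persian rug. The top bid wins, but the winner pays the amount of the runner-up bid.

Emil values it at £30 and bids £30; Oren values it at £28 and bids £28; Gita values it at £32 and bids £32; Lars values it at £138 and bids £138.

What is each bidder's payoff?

Payoffs: Emil £0, Oren £0, Gita £0, Lars £106.

Ordered from highest: Lars £138, then Gita £32, then Emil £30, then Oren £28.
Lars has the top bid and wins; the price is the second-highest bid, £32.
Lars's payoff = £138 − £32 = £106. All other bidders lose, so their payoff is 0.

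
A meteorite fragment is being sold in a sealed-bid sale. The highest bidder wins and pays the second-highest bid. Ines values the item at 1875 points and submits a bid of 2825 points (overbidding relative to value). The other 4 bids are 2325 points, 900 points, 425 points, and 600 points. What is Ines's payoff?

Highest competing bid: 2325 points.
Ines's bid 2825 points is the highest overall, so Ines wins and pays the second-highest bid, 2325 points.
Payoff = value − price = 1875 points − 2325 points = -450 points.
Overbidding won the item at a price above value — truthful bidding would have avoided this loss.

Payoff = -450 points.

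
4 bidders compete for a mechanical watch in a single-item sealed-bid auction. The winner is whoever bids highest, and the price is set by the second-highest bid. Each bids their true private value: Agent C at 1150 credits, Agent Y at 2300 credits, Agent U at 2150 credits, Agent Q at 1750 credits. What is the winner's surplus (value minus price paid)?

Winner's surplus: 150 credits.

Bids in descending order: Agent Y 2300 credits, then Agent U 2150 credits, then Agent Q 1750 credits, then Agent C 1150 credits.
Agent Y wins with the top bid and pays the second-highest, 2150 credits.
Surplus = 2300 credits − 2150 credits = 150 credits.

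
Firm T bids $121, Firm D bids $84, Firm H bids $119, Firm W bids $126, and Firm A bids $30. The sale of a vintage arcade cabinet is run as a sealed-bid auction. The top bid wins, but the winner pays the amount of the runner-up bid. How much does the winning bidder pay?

Sorted high to low: Firm W $126, then Firm T $121, then Firm H $119, then Firm D $84, then Firm A $30.
Firm W has the highest bid, so Firm W wins.
The second-highest bid is $121, so that is what Firm W pays.

The winner pays $121.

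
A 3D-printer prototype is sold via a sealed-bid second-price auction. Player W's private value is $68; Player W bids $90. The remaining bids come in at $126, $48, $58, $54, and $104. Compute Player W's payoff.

Payoff = $0.

Highest competing bid: $126.
Player W's bid $90 is not the highest, so Player W loses, pays nothing, and earns zero payoff.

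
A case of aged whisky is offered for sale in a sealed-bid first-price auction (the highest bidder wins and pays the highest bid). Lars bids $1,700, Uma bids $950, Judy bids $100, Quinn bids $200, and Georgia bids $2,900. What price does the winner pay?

Bids in descending order: Georgia $2,900; Lars $1,700; Uma $950; Quinn $200; Judy $100.
Georgia is the highest bidder, so Georgia wins.
Under the first-price rule, the price is the highest bid: $2,900.

$2,900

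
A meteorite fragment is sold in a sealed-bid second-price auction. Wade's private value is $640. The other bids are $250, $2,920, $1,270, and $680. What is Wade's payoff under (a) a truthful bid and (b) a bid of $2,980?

Truthful: $0; alternative: -$2,280.

The highest competing bid is $2,920.
Bidding truthfully at $640: the top bid is $2,920 (a rival), so Wade loses. Payoff = $0.
Bidding $2,980: Wade has the top bid, wins, and pays the second-highest bid $2,920. Payoff = $640 − $2,920 = -$2,280.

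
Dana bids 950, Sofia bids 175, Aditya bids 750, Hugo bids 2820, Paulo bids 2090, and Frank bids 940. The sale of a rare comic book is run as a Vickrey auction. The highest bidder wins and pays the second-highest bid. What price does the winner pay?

The winner pays 2090.

Sorted high to low: Hugo 2820; Paulo 2090; Dana 950; Frank 940; Aditya 750; Sofia 175.
Hugo has the highest bid, so Hugo wins.
The second-highest bid is 2090, so that is what Hugo pays.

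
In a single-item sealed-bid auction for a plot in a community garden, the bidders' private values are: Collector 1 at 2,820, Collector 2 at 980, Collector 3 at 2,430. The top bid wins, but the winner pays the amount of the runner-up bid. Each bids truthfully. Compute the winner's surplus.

390

Sorted high to low: Collector 1 2,820 > Collector 3 2,430 > Collector 2 980.
Collector 1 wins with the top bid and pays the second-highest, 2,430.
Surplus = 2,820 − 2,430 = 390.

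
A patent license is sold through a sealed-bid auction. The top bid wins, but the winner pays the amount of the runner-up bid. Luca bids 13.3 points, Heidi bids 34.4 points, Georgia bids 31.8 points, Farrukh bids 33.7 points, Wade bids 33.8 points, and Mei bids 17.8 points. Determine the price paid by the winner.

Price paid: 33.8 points.

Sorted high to low: Heidi 34.4 points; Wade 33.8 points; Farrukh 33.7 points; Georgia 31.8 points; Mei 17.8 points; Luca 13.3 points.
Heidi has the highest bid, so Heidi wins.
The second-highest bid is 33.8 points, so that is what Heidi pays.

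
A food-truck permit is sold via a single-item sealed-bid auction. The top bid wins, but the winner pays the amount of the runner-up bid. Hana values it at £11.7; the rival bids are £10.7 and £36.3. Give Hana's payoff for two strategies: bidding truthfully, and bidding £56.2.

The highest competing bid is £36.3.
Bidding truthfully at £11.7: the top bid is £36.3 (a rival), so Hana loses. Payoff = £0.0.
Bidding £56.2: Hana has the top bid, wins, and pays the second-highest bid £36.3. Payoff = £11.7 − £36.3 = -£24.6.
This is the dominant-strategy logic: truthful bidding weakly beats any alternative.

(a) £0.0  (b) -£24.6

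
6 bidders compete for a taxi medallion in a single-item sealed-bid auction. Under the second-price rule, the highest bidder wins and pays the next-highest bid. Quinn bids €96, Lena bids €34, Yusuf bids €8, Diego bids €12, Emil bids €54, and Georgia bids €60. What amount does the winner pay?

The winner pays €60.

Ranking the bids: Quinn €96, then Georgia €60, then Emil €54, then Lena €34, then Diego €12, then Yusuf €8.
Quinn has the highest bid, so Quinn wins.
The second-highest bid is €60, so that is what Quinn pays.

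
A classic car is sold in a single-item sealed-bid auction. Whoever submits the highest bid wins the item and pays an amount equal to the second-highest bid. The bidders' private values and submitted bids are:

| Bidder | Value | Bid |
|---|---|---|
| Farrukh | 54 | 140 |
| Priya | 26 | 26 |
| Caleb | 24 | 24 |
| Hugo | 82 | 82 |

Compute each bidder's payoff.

Farrukh -28, Priya 0, Caleb 0, Hugo 0.

Bids in descending order: Farrukh 140 > Hugo 82 > Priya 26 > Caleb 24.
Farrukh has the top bid and wins; the price is the second-highest bid, 82.
Farrukh's payoff = 54 − 82 = -28. All other bidders lose, so their payoff is 0.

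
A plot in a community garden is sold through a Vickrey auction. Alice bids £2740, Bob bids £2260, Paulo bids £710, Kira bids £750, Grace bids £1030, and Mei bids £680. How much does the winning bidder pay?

Ranking the bids: Alice £2740 > Bob £2260 > Grace £1030 > Kira £750 > Paulo £710 > Mei £680.
Alice has the highest bid, so Alice wins.
The second-highest bid is £2260, so that is what Alice pays.

£2260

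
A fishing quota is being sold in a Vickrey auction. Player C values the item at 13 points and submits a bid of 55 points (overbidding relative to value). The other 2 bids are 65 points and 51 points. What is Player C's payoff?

Highest competing bid: 65 points.
Player C's bid 55 points is not the highest, so Player C loses, pays nothing, and earns zero payoff.

Payoff = 0 points.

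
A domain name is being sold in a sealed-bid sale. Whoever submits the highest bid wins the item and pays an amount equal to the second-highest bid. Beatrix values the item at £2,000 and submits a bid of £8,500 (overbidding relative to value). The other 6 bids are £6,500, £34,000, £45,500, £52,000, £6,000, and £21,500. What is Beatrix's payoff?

Payoff = £0.

Highest competing bid: £52,000.
Beatrix's bid £8,500 is not the highest, so Beatrix loses, pays nothing, and earns zero payoff.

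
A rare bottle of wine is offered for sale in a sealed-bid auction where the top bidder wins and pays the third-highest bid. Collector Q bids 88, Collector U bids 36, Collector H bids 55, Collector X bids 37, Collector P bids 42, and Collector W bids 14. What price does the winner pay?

The winner pays 42.

Ranking the bids: Collector Q 88; Collector H 55; Collector P 42; Collector X 37; Collector U 36; Collector W 14.
Collector Q is the highest bidder, so Collector Q wins.
Under the third-price rule, the price is the third-highest bid: 42.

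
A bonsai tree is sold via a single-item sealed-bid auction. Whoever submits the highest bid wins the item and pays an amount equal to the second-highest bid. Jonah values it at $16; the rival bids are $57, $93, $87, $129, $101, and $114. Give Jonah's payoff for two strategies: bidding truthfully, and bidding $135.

(a) $0  (b) -$113

The highest competing bid is $129.
Bidding truthfully at $16: the top bid is $129 (a rival), so Jonah loses. Payoff = $0.
Bidding $135: Jonah has the top bid, wins, and pays the second-highest bid $129. Payoff = $16 − $129 = -$113.
Deviating from a truthful bid can only lose payoff in a second-price auction — never gain.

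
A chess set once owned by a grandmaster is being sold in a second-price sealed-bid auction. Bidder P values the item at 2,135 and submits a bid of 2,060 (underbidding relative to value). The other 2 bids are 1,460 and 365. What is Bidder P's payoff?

Payoff = 675.

Highest competing bid: 1,460.
Bidder P's bid 2,060 is the highest overall, so Bidder P wins and pays the second-highest bid, 1,460.
Payoff = value − price = 2,135 − 1,460 = 675.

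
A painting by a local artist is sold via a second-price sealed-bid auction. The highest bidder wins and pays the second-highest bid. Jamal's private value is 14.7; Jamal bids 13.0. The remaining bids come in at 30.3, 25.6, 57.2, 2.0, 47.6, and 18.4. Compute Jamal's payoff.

Jamal's payoff: 0.0.

Highest competing bid: 57.2.
Jamal's bid 13.0 is not the highest, so Jamal loses, pays nothing, and earns zero payoff.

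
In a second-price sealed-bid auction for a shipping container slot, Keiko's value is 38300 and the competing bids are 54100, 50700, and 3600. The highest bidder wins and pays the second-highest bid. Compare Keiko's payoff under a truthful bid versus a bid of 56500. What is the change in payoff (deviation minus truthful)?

Payoff change: -15800.

The highest competing bid is 54100.
Bidding truthfully at 38300: the top bid is 54100 (a rival), so Keiko loses. Payoff = 0.
Bidding 56500: Keiko has the top bid, wins, and pays the second-highest bid 54100. Payoff = 38300 − 54100 = -15800.
Change = -15800 − 0 = -15800.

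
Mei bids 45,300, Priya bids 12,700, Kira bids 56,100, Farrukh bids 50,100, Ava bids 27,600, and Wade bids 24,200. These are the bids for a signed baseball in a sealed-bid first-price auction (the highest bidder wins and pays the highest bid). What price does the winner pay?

The winner pays 56,100.

Ordered from highest: Kira 56,100; Farrukh 50,100; Mei 45,300; Ava 27,600; Wade 24,200; Priya 12,700.
Kira is the highest bidder, so Kira wins.
Under the first-price rule, the price is the highest bid: 56,100.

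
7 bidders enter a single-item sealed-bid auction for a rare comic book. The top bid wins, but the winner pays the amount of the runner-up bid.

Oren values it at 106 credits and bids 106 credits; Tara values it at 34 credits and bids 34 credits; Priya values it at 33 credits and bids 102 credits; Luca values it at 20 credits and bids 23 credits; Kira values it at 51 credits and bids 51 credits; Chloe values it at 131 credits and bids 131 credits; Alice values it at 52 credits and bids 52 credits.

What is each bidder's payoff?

Oren 0 credits, Tara 0 credits, Priya 0 credits, Luca 0 credits, Kira 0 credits, Chloe 25 credits, Alice 0 credits.

Bids in descending order: Chloe 131 credits; Oren 106 credits; Priya 102 credits; Alice 52 credits; Kira 51 credits; Tara 34 credits; Luca 23 credits.
Chloe has the top bid and wins; the price is the second-highest bid, 106 credits.
Chloe's payoff = 131 credits − 106 credits = 25 credits. All other bidders lose, so their payoff is 0.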